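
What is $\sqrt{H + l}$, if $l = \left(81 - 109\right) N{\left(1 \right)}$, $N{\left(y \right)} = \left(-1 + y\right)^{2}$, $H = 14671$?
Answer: $\sqrt{14671} \approx 121.12$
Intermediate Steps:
$l = 0$ ($l = \left(81 - 109\right) \left(-1 + 1\right)^{2} = - 28 \cdot 0^{2} = \left(-28\right) 0 = 0$)
$\sqrt{H + l} = \sqrt{14671 + 0} = \sqrt{14671}$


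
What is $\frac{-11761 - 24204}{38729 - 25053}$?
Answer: $- \frac{35965}{13676} \approx -2.6298$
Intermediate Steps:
$\frac{-11761 - 24204}{38729 - 25053} = - \frac{35965}{13676}$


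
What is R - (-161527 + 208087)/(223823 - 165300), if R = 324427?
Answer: 18986394761/58523 ≈ 3.2443e+5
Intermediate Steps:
R - (-161527 + 208087)/(223823 - 165300) = 324427 - (-161527 + 208087)/(223823 - 165300) = 324427 - 46560/58523 = 18986394761/58523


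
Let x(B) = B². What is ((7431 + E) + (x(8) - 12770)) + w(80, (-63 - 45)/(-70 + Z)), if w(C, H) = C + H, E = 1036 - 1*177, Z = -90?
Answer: -173413/40 ≈ -4335.3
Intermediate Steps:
E = 859 (E = 1036 - 177 = 859)
((7431 + E) + (x(8) - 12770)) + w(80, (-63 - 45)/(-70 + Z)) = ((7431 + 859) + (8² - 12770)) + (80 + (-63 - 45)/(-70 - 90)) = (8290 + (64 - 12770)) + (80 - 108/(-160)) = (8290 - 12706) + (80 - 108*(-1/160)) = -4416 + (80 + 27/40) = -4416 + 3227/40 = -173413/40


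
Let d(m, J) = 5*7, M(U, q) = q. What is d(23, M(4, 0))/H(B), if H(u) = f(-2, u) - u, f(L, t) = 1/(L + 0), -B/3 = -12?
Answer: -70/73 ≈ -0.95890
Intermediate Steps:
B = 36 (B = -3*(-12) = 36)
f(L, t) = 1/L
d(m, J) = 35
H(u) = -½ - u (H(u) = 1/(-2) - u = -½ - u)
d(23, M(4, 0))/H(B) = 35/(-½ - 1*36) = 35/(-½ - 36) = 35/(-73/2) = 35*(-2/73) = -70/73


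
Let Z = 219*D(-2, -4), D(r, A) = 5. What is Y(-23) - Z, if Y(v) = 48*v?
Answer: -2199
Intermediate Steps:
Z = 1095 (Z = 219*5 = 1095)
Y(-23) - Z = 48*(-23) - 1*1095 = -1104 - 1095 = -2199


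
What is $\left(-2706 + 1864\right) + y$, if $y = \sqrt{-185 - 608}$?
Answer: $-842 + i \sqrt{793} \approx -842.0 + 28.16 i$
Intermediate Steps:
$y = i \sqrt{793}$ ($y = \sqrt{-793} = i \sqrt{793} \approx 28.16 i$)
$\left(-2706 + 1864\right) + y = \left(-2706 + 1864\right) + i \sqrt{793} = -842 + i \sqrt{793}$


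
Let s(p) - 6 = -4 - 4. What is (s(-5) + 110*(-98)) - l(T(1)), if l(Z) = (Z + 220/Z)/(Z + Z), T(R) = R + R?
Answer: -10810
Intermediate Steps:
s(p) = -2 (s(p) = 6 + (-4 - 4) = 6 - 8 = -2)
T(R) = 2*R
l(Z) = (Z + 220/Z)/(2*Z) (l(Z) = (Z + 220/Z)/((2*Z)) = (Z + 220/Z)*(1/(2*Z)) = (Z + 220/Z)/(2*Z))
(s(-5) + 110*(-98)) - l(T(1)) = (-2 + 110*(-98)) - (1/2 + 110/(2*1)**2) = (-2 - 10780) - (1/2 + 110/2**2) = -10782 - (1/2 + 110*(1/4)) = -10782 - (1/2 + 55/2) = -10782 - 1*28 = -10782 - 28 = -10810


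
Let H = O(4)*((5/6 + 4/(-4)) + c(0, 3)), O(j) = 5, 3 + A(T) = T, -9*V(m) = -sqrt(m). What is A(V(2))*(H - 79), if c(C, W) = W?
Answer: 389/2 - 389*sqrt(2)/54 ≈ 184.31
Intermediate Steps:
V(m) = sqrt(m)/9 (V(m) = -(-1)*sqrt(m)/9 = sqrt(m)/9)
A(T) = -3 + T
H = 85/6 (H = 5*((5/6 + 4/(-4)) + 3) = 5*((5*(1/6) + 4*(-1/4)) + 3) = 5*((5/6 - 1) + 3) = 5*(-1/6 + 3) = 5*(17/6) = 85/6 ≈ 14.167)
A(V(2))*(H - 79) = (-3 + sqrt(2)/9)*(85/6 - 79) = (-3 + sqrt(2)/9)*(-389/6) = 389/2 - 389*sqrt(2)/54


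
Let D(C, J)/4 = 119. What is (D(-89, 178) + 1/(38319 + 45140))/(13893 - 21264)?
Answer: -39726485/615176289 ≈ -0.064577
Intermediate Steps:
D(C, J) = 476 (D(C, J) = 4*119 = 476)
(D(-89, 178) + 1/(38319 + 45140))/(13893 - 21264) = (476 + 1/(38319 + 45140))/(13893 - 21264) = (476 + 1/83459)/(-7371) = (476 + 1/83459)*(-1/7371) = (39726485/83459)*(-1/7371) = -39726485/615176289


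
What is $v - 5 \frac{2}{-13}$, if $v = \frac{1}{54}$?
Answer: $\frac{553}{702} \approx 0.78775$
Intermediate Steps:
$v = \frac{1}{54} \approx 0.018519$
$v - 5 \frac{2}{-13} = \frac{1}{54} - 5 \frac{2}{-13} = \frac{1}{54} - 5 \cdot 2 \left(- \frac{1}{13}\right) = \frac{1}{54} - - \frac{10}{13} = \frac{1}{54} + \frac{10}{13} = \frac{553}{702}$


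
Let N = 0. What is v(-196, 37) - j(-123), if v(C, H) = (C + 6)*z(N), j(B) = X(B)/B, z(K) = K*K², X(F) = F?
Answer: -1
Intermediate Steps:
z(K) = K³
j(B) = 1 (j(B) = B/B = 1)
v(C, H) = 0 (v(C, H) = (C + 6)*0³ = (6 + C)*0 = 0)
v(-196, 37) - j(-123) = 0 - 1*1 = 0 - 1 = -1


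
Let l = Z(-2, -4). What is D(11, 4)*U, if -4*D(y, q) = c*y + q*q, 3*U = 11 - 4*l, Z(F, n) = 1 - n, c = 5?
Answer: 213/4 ≈ 53.250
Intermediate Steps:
l = 5 (l = 1 - 1*(-4) = 1 + 4 = 5)
U = -3 (U = (11 - 4*5)/3 = (11 - 20)/3 = (⅓)*(-9) = -3)
D(y, q) = -5*y/4 - q²/4 (D(y, q) = -(5*y + q*q)/4 = -(5*y + q²)/4 = -(q² + 5*y)/4 = -5*y/4 - q²/4)
D(11, 4)*U = (-5/4*11 - ¼*4²)*(-3) = (-55/4 - ¼*16)*(-3) = (-55/4 - 4)*(-3) = -71/4*(-3) = 213/4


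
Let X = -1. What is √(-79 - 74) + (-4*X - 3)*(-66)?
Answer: -66 + 3*I*√17 ≈ -66.0 + 12.369*I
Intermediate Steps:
√(-79 - 74) + (-4*X - 3)*(-66) = √(-79 - 74) + (-4*(-1) - 3)*(-66) = √(-153) + (4 - 3)*(-66) = 3*I*√17 + 1*(-66) = 3*I*√17 - 66 = -66 + 3*I*√17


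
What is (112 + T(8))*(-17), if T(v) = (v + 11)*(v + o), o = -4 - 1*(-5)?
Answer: -4811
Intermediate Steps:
o = 1 (o = -4 + 5 = 1)
T(v) = (1 + v)*(11 + v) (T(v) = (v + 11)*(v + 1) = (11 + v)*(1 + v) = (1 + v)*(11 + v))
(112 + T(8))*(-17) = (112 + (11 + 8**2 + 12*8))*(-17) = (112 + (11 + 64 + 96))*(-17) = (112 + 171)*(-17) = 283*(-17) = -4811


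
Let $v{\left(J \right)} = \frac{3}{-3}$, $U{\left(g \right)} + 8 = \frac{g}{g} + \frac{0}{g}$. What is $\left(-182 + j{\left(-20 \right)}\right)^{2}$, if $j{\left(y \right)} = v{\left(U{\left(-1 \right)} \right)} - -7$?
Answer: $30976$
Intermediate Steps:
$U{\left(g \right)} = -7$ ($U{\left(g \right)} = -8 + \left(\frac{g}{g} + \frac{0}{g}\right) = -8 + \left(1 + 0\right) = -8 + 1 = -7$)
$v{\left(J \right)} = -1$ ($v{\left(J \right)} = 3 \left(- \frac{1}{3}\right) = -1$)
$j{\left(y \right)} = 6$ ($j{\left(y \right)} = -1 - -7 = -1 + 7 = 6$)
$\left(-182 + j{\left(-20 \right)}\right)^{2} = \left(-182 + 6\right)^{2} = \left(-176\right)^{2} = 30976$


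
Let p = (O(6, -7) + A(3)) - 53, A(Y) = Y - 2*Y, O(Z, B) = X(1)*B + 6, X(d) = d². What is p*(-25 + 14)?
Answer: 627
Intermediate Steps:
O(Z, B) = 6 + B (O(Z, B) = 1²*B + 6 = 1*B + 6 = B + 6 = 6 + B)
A(Y) = -Y
p = -57 (p = ((6 - 7) - 1*3) - 53 = (-1 - 3) - 53 = -4 - 53 = -57)
p*(-25 + 14) = -57*(-25 + 14) = -57*(-11) = 627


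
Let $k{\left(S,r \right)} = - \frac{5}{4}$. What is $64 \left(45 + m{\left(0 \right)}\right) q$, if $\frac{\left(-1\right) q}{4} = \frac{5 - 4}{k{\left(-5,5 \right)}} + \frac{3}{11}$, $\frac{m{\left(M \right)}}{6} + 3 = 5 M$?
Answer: $\frac{200448}{55} \approx 3644.5$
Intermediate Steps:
$m{\left(M \right)} = -18 + 30 M$ ($m{\left(M \right)} = -18 + 6 \cdot 5 M = -18 + 30 M$)
$k{\left(S,r \right)} = - \frac{5}{4}$ ($k{\left(S,r \right)} = \left(-5\right) \frac{1}{4} = - \frac{5}{4}$)
$q = \frac{116}{55}$ ($q = - 4 \left(\frac{5 - 4}{- \frac{5}{4}} + \frac{3}{11}\right) = - 4 \left(1 \left(- \frac{4}{5}\right) + 3 \cdot \frac{1}{11}\right) = - 4 \left(- \frac{4}{5} + \frac{3}{11}\right) = \left(-4\right) \left(- \frac{29}{55}\right) = \frac{116}{55} \approx 2.1091$)
$64 \left(45 + m{\left(0 \right)}\right) q = 64 \left(45 + \left(-18 + 30 \cdot 0\right)\right) \frac{116}{55} = 64 \left(45 + \left(-18 + 0\right)\right) \frac{116}{55} = 64 \left(45 - 18\right) \frac{116}{55} = 64 \cdot 27 \cdot \frac{116}{55} = 1728 \cdot \frac{116}{55} = \frac{200448}{55}$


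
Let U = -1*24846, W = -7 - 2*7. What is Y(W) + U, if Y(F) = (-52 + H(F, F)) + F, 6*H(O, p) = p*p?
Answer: -49691/2 ≈ -24846.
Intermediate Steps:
W = -21 (W = -7 - 14 = -21)
H(O, p) = p**2/6 (H(O, p) = (p*p)/6 = p**2/6)
Y(F) = -52 + F + F**2/6 (Y(F) = (-52 + F**2/6) + F = -52 + F + F**2/6)
U = -24846
Y(W) + U = (-52 - 21 + (1/6)*(-21)**2) - 24846 = (-52 - 21 + (1/6)*441) - 24846 = (-52 - 21 + 147/2) - 24846 = 1/2 - 24846 = -49691/2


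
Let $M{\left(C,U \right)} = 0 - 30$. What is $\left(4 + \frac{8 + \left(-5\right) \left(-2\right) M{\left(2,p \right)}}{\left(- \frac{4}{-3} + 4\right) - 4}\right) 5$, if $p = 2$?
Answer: $-1075$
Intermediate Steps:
$M{\left(C,U \right)} = -30$ ($M{\left(C,U \right)} = 0 - 30 = -30$)
$\left(4 + \frac{8 + \left(-5\right) \left(-2\right) M{\left(2,p \right)}}{\left(- \frac{4}{-3} + 4\right) - 4}\right) 5 = \left(4 + \frac{8 + \left(-5\right) \left(-2\right) \left(-30\right)}{\left(- \frac{4}{-3} + 4\right) - 4}\right) 5 = \left(4 + \frac{8 + 10 \left(-30\right)}{\left(\left(-4\right) \left(- \frac{1}{3}\right) + 4\right) - 4}\right) 5 = \left(4 + \frac{8 - 300}{\left(\frac{4}{3} + 4\right) - 4}\right) 5 = \left(4 - \frac{292}{\frac{16}{3} - 4}\right) 5 = \left(4 - \frac{292}{\frac{4}{3}}\right) 5 = \left(4 - 219\right) 5 = \left(-215\right) 5 = -1075$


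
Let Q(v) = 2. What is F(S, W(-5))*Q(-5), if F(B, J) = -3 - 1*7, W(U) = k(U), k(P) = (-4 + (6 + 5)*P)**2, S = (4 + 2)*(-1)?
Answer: -20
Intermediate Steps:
S = -6 (S = 6*(-1) = -6)
k(P) = (-4 + 11*P)**2
W(U) = (-4 + 11*U)**2
F(B, J) = -10 (F(B, J) = -3 - 7 = -10)
F(S, W(-5))*Q(-5) = -10*2 = -20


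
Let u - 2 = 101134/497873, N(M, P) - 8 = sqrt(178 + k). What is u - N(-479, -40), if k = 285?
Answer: -2886104/497873 - sqrt(463) ≈ -27.314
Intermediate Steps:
N(M, P) = 8 + sqrt(463) (N(M, P) = 8 + sqrt(178 + 285) = 8 + sqrt(463))
u = 1096880/497873 (u = 2 + 101134/497873 = 1096880/497873 ≈ 2.2031)
u - N(-479, -40) = 1096880/497873 - (8 + sqrt(463)) = 1096880/497873 + (-8 - sqrt(463)) = -2886104/497873 - sqrt(463)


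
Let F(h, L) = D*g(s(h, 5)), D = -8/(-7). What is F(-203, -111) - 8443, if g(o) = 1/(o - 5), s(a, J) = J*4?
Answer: -886507/105 ≈ -8442.9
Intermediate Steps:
D = 8/7 (D = -8*(-⅐) = 8/7 ≈ 1.1429)
s(a, J) = 4*J
g(o) = 1/(-5 + o)
F(h, L) = 8/105 (F(h, L) = 8/(7*(-5 + 4*5)) = 8/(7*(-5 + 20)) = (8/7)/15 = (8/7)*(1/15) = 8/105)
F(-203, -111) - 8443 = 8/105 - 8443 = -886507/105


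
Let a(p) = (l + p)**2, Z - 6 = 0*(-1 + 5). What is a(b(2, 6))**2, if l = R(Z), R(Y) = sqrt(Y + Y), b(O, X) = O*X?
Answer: 31248 + 14976*sqrt(3) ≈ 57187.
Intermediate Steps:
Z = 6 (Z = 6 + 0*(-1 + 5) = 6 + 0*4 = 6 + 0 = 6)
R(Y) = sqrt(2)*sqrt(Y) (R(Y) = sqrt(2*Y) = sqrt(2)*sqrt(Y))
l = 2*sqrt(3) (l = sqrt(2)*sqrt(6) = 2*sqrt(3) ≈ 3.4641)
a(p) = (p + 2*sqrt(3))**2 (a(p) = (2*sqrt(3) + p)**2 = (p + 2*sqrt(3))**2)
a(b(2, 6))**2 = ((2*6 + 2*sqrt(3))**2)**2 = ((12 + 2*sqrt(3))**2)**2 = (12 + 2*sqrt(3))**4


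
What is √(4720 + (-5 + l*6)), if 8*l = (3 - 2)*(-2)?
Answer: √18854/2 ≈ 68.655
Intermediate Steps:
l = -¼ (l = ((3 - 2)*(-2))/8 = (1*(-2))/8 = (⅛)*(-2) = -¼ ≈ -0.25000)
√(4720 + (-5 + l*6)) = √(4720 + (-5 - ¼*6)) = √(4720 + (-5 - 3/2)) = √(4720 - 13/2) = √(9427/2) = √18854/2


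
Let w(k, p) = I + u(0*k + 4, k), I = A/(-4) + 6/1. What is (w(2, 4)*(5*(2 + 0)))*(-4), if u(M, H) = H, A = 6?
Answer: -260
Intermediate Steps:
I = 9/2 (I = 6/(-4) + 6/1 = 6*(-¼) + 6*1 = -3/2 + 6 = 9/2 ≈ 4.5000)
w(k, p) = 9/2 + k
(w(2, 4)*(5*(2 + 0)))*(-4) = ((9/2 + 2)*(5*(2 + 0)))*(-4) = (13*(5*2)/2)*(-4) = ((13/2)*10)*(-4) = 65*(-4) = -260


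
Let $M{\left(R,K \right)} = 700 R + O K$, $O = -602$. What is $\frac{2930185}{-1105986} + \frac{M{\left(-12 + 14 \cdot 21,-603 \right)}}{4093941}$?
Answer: $- \frac{3792067772923}{1509280476942} \approx -2.5125$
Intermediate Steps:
$M{\left(R,K \right)} = - 602 K + 700 R$ ($M{\left(R,K \right)} = 700 R - 602 K = - 602 K + 700 R$)
$\frac{2930185}{-1105986} + \frac{M{\left(-12 + 14 \cdot 21,-603 \right)}}{4093941} = \frac{2930185}{-1105986} + \frac{\left(-602\right) \left(-603\right) + 700 \left(-12 + 14 \cdot 21\right)}{4093941} = 2930185 \left(- \frac{1}{1105986}\right) + \left(363006 + 700 \left(-12 + 294\right)\right) \frac{1}{4093941} = - \frac{2930185}{1105986} + \left(363006 + 700 \cdot 282\right) \frac{1}{4093941} = - \frac{2930185}{1105986} + \left(363006 + 197400\right) \frac{1}{4093941} = - \frac{2930185}{1105986} + 560406 \cdot \frac{1}{4093941} = - \frac{2930185}{1105986} + \frac{186802}{1364647} = - \frac{3792067772923}{1509280476942}$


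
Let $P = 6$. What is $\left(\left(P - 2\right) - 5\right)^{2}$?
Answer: $1$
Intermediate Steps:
$\left(\left(P - 2\right) - 5\right)^{2} = \left(\left(6 - 2\right) - 5\right)^{2} = \left(4 - 5\right)^{2} = \left(-1\right)^{2} = 1$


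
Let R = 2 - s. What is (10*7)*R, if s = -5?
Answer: 490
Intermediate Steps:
R = 7 (R = 2 - 1*(-5) = 2 + 5 = 7)
(10*7)*R = (10*7)*7 = 70*7 = 490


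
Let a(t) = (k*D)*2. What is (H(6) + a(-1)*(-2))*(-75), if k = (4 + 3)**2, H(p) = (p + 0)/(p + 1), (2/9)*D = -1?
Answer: -463500/7 ≈ -66214.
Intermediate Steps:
D = -9/2 (D = (9/2)*(-1) = -9/2 ≈ -4.5000)
H(p) = p/(1 + p)
k = 49 (k = 7**2 = 49)
a(t) = -441 (a(t) = (49*(-9/2))*2 = -441/2*2 = -441)
(H(6) + a(-1)*(-2))*(-75) = (6/(1 + 6) - 441*(-2))*(-75) = (6/7 + 882)*(-75) = (6180/7)*(-75) = -463500/7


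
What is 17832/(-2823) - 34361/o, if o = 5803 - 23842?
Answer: -74890115/16974699 ≈ -4.4119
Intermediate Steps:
o = -18039
17832/(-2823) - 34361/o = 17832/(-2823) - 34361/(-18039) = 17832*(-1/2823) - 34361*(-1/18039) = -5944/941 + 34361/18039 = -74890115/16974699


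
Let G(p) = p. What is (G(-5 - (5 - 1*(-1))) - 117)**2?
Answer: 16384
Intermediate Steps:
(G(-5 - (5 - 1*(-1))) - 117)**2 = ((-5 - (5 - 1*(-1))) - 117)**2 = ((-5 - (5 + 1)) - 117)**2 = ((-5 - 1*6) - 117)**2 = ((-5 - 6) - 117)**2 = (-11 - 117)**2 = (-128)**2 = 16384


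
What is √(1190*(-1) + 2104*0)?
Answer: I*√1190 ≈ 34.496*I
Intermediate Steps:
√(1190*(-1) + 2104*0) = √(-1190 + 0) = √(-1190) = I*√1190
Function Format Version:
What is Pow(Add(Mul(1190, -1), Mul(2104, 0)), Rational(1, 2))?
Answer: Mul(I, Pow(1190, Rational(1, 2))) ≈ Mul(34.496, I)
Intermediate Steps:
Pow(Add(Mul(1190, -1), Mul(2104, 0)), Rational(1, 2)) = Pow(Add(-1190, 0), Rational(1, 2)) = Pow(-1190, Rational(1, 2)) = Mul(I, Pow(1190, Rational(1, 2)))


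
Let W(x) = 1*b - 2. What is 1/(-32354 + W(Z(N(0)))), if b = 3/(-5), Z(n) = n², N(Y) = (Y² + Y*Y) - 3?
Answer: -5/161783 ≈ -3.0906e-5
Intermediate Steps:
N(Y) = -3 + 2*Y² (N(Y) = (Y² + Y²) - 3 = 2*Y² - 3 = -3 + 2*Y²)
b = -⅗ (b = 3*(-⅕) = -⅗ ≈ -0.60000)
W(x) = -13/5 (W(x) = 1*(-⅗) - 2 = -⅗ - 2 = -13/5)
1/(-32354 + W(Z(N(0)))) = 1/(-32354 - 13/5) = 1/(-161783/5) = -5/161783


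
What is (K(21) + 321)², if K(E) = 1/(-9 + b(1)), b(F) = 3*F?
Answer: 3705625/36 ≈ 1.0293e+5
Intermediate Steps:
K(E) = -⅙ (K(E) = 1/(-9 + 3*1) = 1/(-9 + 3) = 1/(-6) = -⅙)
(K(21) + 321)² = (-⅙ + 321)² = (1925/6)² = 3705625/36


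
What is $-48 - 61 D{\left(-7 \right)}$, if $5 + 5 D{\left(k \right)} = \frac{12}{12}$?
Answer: $\frac{4}{5} \approx 0.8$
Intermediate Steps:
$D{\left(k \right)} = - \frac{4}{5}$ ($D{\left(k \right)} = -1 + \frac{12 \cdot \frac{1}{12}}{5} = -1 + \frac{1}{5} \cdot 1 = -1 + \frac{1}{5} = - \frac{4}{5}$)
$-48 - 61 D{\left(-7 \right)} = -48 - - \frac{244}{5} = -48 + \frac{244}{5} = \frac{4}{5}$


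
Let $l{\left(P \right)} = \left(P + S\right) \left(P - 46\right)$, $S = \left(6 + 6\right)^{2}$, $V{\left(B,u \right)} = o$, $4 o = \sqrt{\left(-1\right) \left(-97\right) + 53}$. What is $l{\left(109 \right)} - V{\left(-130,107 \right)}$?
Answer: $15939 - \frac{5 \sqrt{6}}{4} \approx 15936.0$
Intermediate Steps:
$o = \frac{5 \sqrt{6}}{4}$ ($o = \frac{\sqrt{\left(-1\right) \left(-97\right) + 53}}{4} = \frac{\sqrt{97 + 53}}{4} = \frac{\sqrt{150}}{4} = \frac{5 \sqrt{6}}{4} \approx 3.0619$)
$V{\left(B,u \right)} = \frac{5 \sqrt{6}}{4}$
$S = 144$ ($S = 12^{2} = 144$)
$l{\left(P \right)} = \left(-46 + P\right) \left(144 + P\right)$ ($l{\left(P \right)} = \left(P + 144\right) \left(P - 46\right) = \left(144 + P\right) \left(-46 + P\right) = \left(-46 + P\right) \left(144 + P\right)$)
$l{\left(109 \right)} - V{\left(-130,107 \right)} = \left(-6624 + 109^{2} + 98 \cdot 109\right) - \frac{5 \sqrt{6}}{4} = \left(-6624 + 11881 + 10682\right) - \frac{5 \sqrt{6}}{4} = 15939 - \frac{5 \sqrt{6}}{4}$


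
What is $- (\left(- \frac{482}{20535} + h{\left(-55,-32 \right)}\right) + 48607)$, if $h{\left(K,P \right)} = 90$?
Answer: $- \frac{999992413}{20535} \approx -48697.0$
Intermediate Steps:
$- (\left(- \frac{482}{20535} + h{\left(-55,-32 \right)}\right) + 48607) = - (\left(- \frac{482}{20535} + 90\right) + 48607) = - (\frac{1847668}{20535} + 48607) = \left(-1\right) \frac{999992413}{20535} = - \frac{999992413}{20535}$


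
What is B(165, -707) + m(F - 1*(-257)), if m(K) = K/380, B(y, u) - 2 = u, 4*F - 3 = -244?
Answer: -1070813/1520 ≈ -704.48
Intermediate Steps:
F = -241/4 (F = 3/4 + (1/4)*(-244) = 3/4 - 61 = -241/4 ≈ -60.250)
B(y, u) = 2 + u
m(K) = K/380 (m(K) = K*(1/380) = K/380)
B(165, -707) + m(F - 1*(-257)) = (2 - 707) + (-241/4 - 1*(-257))/380 = -705 + (-241/4 + 257)/380 = -705 + (1/380)*(787/4) = -705 + 787/1520 = -1070813/1520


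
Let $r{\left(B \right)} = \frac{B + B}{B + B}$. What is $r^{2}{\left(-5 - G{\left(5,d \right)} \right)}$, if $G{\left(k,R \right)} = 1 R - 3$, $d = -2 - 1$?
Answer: $1$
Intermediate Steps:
$d = -3$
$G{\left(k,R \right)} = -3 + R$ ($G{\left(k,R \right)} = R - 3 = -3 + R$)
$r{\left(B \right)} = 1$ ($r{\left(B \right)} = \frac{2 B}{2 B} = 2 B \frac{1}{2 B} = 1$)
$r^{2}{\left(-5 - G{\left(5,d \right)} \right)} = 1^{2} = 1$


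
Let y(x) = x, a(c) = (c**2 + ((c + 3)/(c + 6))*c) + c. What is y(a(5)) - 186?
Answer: -1676/11 ≈ -152.36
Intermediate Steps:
a(c) = c + c**2 + c*(3 + c)/(6 + c) (a(c) = (c**2 + ((3 + c)/(6 + c))*c) + c = (c**2 + c*(3 + c)/(6 + c)) + c = c + c**2 + c*(3 + c)/(6 + c))
y(a(5)) - 186 = 5*(9 + 5**2 + 8*5)/(6 + 5) - 186 = 5*(9 + 25 + 40)/11 - 186 = 5*(1/11)*74 - 186 = 370/11 - 186 = -1676/11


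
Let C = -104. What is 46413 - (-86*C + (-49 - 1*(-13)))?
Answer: 37505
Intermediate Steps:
46413 - (-86*C + (-49 - 1*(-13))) = 46413 - (-86*(-104) + (-49 - 1*(-13))) = 46413 - (8944 + (-49 + 13)) = 46413 - (8944 - 36) = 46413 - 1*8908 = 46413 - 8908 = 37505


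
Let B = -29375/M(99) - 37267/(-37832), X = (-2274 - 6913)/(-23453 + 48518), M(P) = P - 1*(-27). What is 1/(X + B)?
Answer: -6637813560/1543400394103 ≈ -0.0043008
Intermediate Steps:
M(P) = 27 + P (M(P) = P + 27 = 27 + P)
X = -9187/25065 ≈ -0.36653
B = -553309679/2383416 (B = -29375/(27 + 99) - 37267/(-37832) = -29375/126 - 37267*(-1/37832) = -29375*1/126 + 37267/37832 = -29375/126 + 37267/37832 = -553309679/2383416 ≈ -232.15)
1/(X + B) = 1/(-9187/25065 - 553309679/2383416) = 1/(-1543400394103/6637813560) = -6637813560/1543400394103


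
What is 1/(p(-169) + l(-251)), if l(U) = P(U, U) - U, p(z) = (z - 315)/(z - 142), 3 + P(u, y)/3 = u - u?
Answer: 311/75746 ≈ 0.0041058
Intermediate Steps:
P(u, y) = -9 (P(u, y) = -9 + 3*(u - u) = -9 + 3*0 = -9 + 0 = -9)
p(z) = (-315 + z)/(-142 + z)
l(U) = -9 - U
1/(p(-169) + l(-251)) = 1/((-315 - 169)/(-142 - 169) + (-9 - 1*(-251))) = 1/(-484/(-311) + (-9 + 251)) = 1/(-1/311*(-484) + 242) = 1/(484/311 + 242) = 1/(75746/311) = 311/75746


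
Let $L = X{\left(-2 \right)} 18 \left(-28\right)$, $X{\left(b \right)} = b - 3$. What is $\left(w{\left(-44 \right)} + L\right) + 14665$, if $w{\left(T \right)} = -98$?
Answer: $17087$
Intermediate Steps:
$X{\left(b \right)} = -3 + b$
$L = 2520$ ($L = \left(-3 - 2\right) 18 \left(-28\right) = \left(-5\right) 18 \left(-28\right) = \left(-90\right) \left(-28\right) = 2520$)
$\left(w{\left(-44 \right)} + L\right) + 14665 = \left(-98 + 2520\right) + 14665 = 2422 + 14665 = 17087$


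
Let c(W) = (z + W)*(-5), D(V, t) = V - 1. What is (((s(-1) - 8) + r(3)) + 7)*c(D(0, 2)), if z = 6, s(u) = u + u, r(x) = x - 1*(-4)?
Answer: -100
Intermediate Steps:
r(x) = 4 + x (r(x) = x + 4 = 4 + x)
s(u) = 2*u
D(V, t) = -1 + V
c(W) = -30 - 5*W (c(W) = (6 + W)*(-5) = -30 - 5*W)
(((s(-1) - 8) + r(3)) + 7)*c(D(0, 2)) = (((2*(-1) - 8) + (4 + 3)) + 7)*(-30 - 5*(-1 + 0)) = (((-2 - 8) + 7) + 7)*(-30 - 5*(-1)) = ((-10 + 7) + 7)*(-30 + 5) = (-3 + 7)*(-25) = 4*(-25) = -100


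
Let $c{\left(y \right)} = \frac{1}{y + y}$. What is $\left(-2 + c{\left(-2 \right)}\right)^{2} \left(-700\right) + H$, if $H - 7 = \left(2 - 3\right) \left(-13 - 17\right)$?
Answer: $- \frac{14027}{4} \approx -3506.8$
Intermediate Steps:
$c{\left(y \right)} = \frac{1}{2 y}$
$H = 37$ ($H = 7 + \left(2 - 3\right) \left(-13 - 17\right) = 7 + \left(2 - 3\right) \left(-30\right) = 7 - -30 = 7 + 30 = 37$)
$\left(-2 + c{\left(-2 \right)}\right)^{2} \left(-700\right) + H = \left(-2 + \frac{1}{2 \left(-2\right)}\right)^{2} \left(-700\right) + 37 = \left(-2 + \frac{1}{2} \left(- \frac{1}{2}\right)\right)^{2} \left(-700\right) + 37 = \left(-2 - \frac{1}{4}\right)^{2} \left(-700\right) + 37 = \left(- \frac{9}{4}\right)^{2} \left(-700\right) + 37 = \frac{81}{16} \left(-700\right) + 37 = - \frac{14175}{4} + 37 = - \frac{14027}{4}$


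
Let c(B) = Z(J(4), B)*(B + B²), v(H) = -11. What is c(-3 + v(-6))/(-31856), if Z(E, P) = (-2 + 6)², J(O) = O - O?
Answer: -182/1991 ≈ -0.091411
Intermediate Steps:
J(O) = 0
Z(E, P) = 16 (Z(E, P) = 4² = 16)
c(B) = 16*B + 16*B² (c(B) = 16*(B + B²) = 16*B + 16*B²)
c(-3 + v(-6))/(-31856) = (16*(-3 - 11)*(1 + (-3 - 11)))/(-31856) = (16*(-14)*(1 - 14))*(-1/31856) = (16*(-14)*(-13))*(-1/31856) = 2912*(-1/31856) = -182/1991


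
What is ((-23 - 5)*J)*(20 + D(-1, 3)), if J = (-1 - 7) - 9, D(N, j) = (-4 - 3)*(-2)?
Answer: 16184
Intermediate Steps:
D(N, j) = 14 (D(N, j) = -7*(-2) = 14)
J = -17 (J = -8 - 9 = -17)
((-23 - 5)*J)*(20 + D(-1, 3)) = ((-23 - 5)*(-17))*(20 + 14) = -28*(-17)*34 = 476*34 = 16184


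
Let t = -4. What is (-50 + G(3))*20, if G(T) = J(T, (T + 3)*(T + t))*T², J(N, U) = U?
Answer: -2080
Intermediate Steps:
G(T) = T²*(-4 + T)*(3 + T) (G(T) = ((T + 3)*(T - 4))*T² = ((3 + T)*(-4 + T))*T² = ((-4 + T)*(3 + T))*T² = T²*(-4 + T)*(3 + T))
(-50 + G(3))*20 = (-50 + 3²*(-12 + 3² - 1*3))*20 = (-50 + 9*(-12 + 9 - 3))*20 = (-50 + 9*(-6))*20 = (-50 - 54)*20 = -104*20 = -2080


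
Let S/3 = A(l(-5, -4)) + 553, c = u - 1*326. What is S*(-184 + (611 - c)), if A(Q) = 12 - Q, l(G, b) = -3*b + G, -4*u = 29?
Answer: 2545317/2 ≈ 1.2727e+6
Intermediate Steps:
u = -29/4 (u = -1/4*29 = -29/4 ≈ -7.2500)
l(G, b) = G - 3*b
c = -1333/4 (c = -29/4 - 1*326 = -29/4 - 326 = -1333/4 ≈ -333.25)
S = 1674 (S = 3*((12 - (-5 - 3*(-4))) + 553) = 3*((12 - (-5 + 12)) + 553) = 3*((12 - 1*7) + 553) = 3*((12 - 7) + 553) = 3*(5 + 553) = 3*558 = 1674)
S*(-184 + (611 - c)) = 1674*(-184 + (611 - 1*(-1333/4))) = 1674*(-184 + (611 + 1333/4)) = 1674*(-184 + 3777/4) = 1674*(3041/4) = 2545317/2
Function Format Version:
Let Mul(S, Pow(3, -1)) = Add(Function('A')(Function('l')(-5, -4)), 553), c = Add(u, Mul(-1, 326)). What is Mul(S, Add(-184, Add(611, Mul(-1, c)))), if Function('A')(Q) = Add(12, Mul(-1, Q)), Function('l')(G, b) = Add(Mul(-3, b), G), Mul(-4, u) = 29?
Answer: Rational(2545317, 2) ≈ 1.2727e+6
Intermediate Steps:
u = Rational(-29, 4) (u = Mul(Rational(-1, 4), 29) = Rational(-29, 4) ≈ -7.2500)
Function('l')(G, b) = Add(G, Mul(-3, b))
c = Rational(-1333, 4) (c = Add(Rational(-29, 4), Mul(-1, 326)) = Add(Rational(-29, 4), -326) = Rational(-1333, 4) ≈ -333.25)
S = 1674 (S = Mul(3, Add(Add(12, Mul(-1, Add(-5, Mul(-3, -4)))), 553)) = Mul(3, Add(Add(12, Mul(-1, Add(-5, 12))), 553)) = Mul(3, Add(Add(12, Mul(-1, 7)), 553)) = Mul(3, Add(Add(12, -7), 553)) = Mul(3, Add(5, 553)) = Mul(3, 558) = 1674)
Mul(S, Add(-184, Add(611, Mul(-1, c)))) = Mul(1674, Add(-184, Add(611, Mul(-1, Rational(-1333, 4))))) = Mul(1674, Add(-184, Add(611, Rational(1333, 4)))) = Mul(1674, Add(-184, Rational(3777, 4))) = Mul(1674, Rational(3041, 4)) = Rational(2545317, 2)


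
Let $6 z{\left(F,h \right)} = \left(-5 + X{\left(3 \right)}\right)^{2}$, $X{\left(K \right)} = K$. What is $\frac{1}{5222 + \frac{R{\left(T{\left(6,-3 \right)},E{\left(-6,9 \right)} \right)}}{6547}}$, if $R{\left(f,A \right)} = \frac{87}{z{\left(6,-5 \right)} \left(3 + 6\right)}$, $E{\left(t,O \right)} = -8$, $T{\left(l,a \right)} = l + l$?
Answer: $\frac{13094}{68376897} \approx 0.0001915$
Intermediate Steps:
$T{\left(l,a \right)} = 2 l$
$z{\left(F,h \right)} = \frac{2}{3}$ ($z{\left(F,h \right)} = \frac{\left(-5 + 3\right)^{2}}{6} = \frac{\left(-2\right)^{2}}{6} = \frac{1}{6} \cdot 4 = \frac{2}{3}$)
$R{\left(f,A \right)} = \frac{29}{2}$ ($R{\left(f,A \right)} = \frac{87}{\frac{2}{3} \left(3 + 6\right)} = \frac{87}{\frac{2}{3} \cdot 9} = \frac{87}{6} = 87 \cdot \frac{1}{6} = \frac{29}{2}$)
$\frac{1}{5222 + \frac{R{\left(T{\left(6,-3 \right)},E{\left(-6,9 \right)} \right)}}{6547}} = \frac{1}{5222 + \frac{29}{2 \cdot 6547}} = \frac{1}{5222 + \frac{29}{2} \cdot \frac{1}{6547}} = \frac{1}{5222 + \frac{29}{13094}} = \frac{1}{\frac{68376897}{13094}} = \frac{13094}{68376897}$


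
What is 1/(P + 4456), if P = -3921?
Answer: 1/535 ≈ 0.0018692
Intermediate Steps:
1/(P + 4456) = 1/(-3921 + 4456) = 1/535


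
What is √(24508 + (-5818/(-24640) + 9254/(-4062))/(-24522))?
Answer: √16019111651081581594289815/25566146760 ≈ 156.55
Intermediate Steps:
√(24508 + (-5818/(-24640) + 9254/(-4062))/(-24522)) = √(24508 + (-5818*(-1/24640) + 9254*(-1/4062))*(-1/24522)) = √(24508 + (2909/12320 - 4627/2031)*(-1/24522)) = √(24508 - 51096461/25021920*(-1/24522)) = √(24508 + 51096461/613587522240) = √(15037803046154381/613587522240) = √16019111651081581594289815/25566146760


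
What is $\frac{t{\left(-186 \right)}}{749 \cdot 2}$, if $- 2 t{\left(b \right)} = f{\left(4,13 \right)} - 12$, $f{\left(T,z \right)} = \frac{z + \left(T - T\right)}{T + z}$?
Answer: $\frac{191}{50932} \approx 0.0037501$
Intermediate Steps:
$f{\left(T,z \right)} = \frac{z}{T + z}$ ($f{\left(T,z \right)} = \frac{z + 0}{T + z} = \frac{z}{T + z}$)
$t{\left(b \right)} = \frac{191}{34}$ ($t{\left(b \right)} = - \frac{\frac{13}{4 + 13} - 12}{2} = - \frac{\frac{13}{17} - 12}{2} = \left(- \frac{1}{2}\right) \left(- \frac{191}{17}\right) = \frac{191}{34}$)
$\frac{t{\left(-186 \right)}}{749 \cdot 2} = \frac{191}{34 \cdot 749 \cdot 2} = \frac{191}{34 \cdot 1498} = \frac{191}{34} \cdot \frac{1}{1498} = \frac{191}{50932}$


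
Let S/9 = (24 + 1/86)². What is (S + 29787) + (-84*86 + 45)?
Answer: 205586793/7396 ≈ 27797.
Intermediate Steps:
S = 38378025/7396 (S = 9*(24 + 1/86)² = 9*(2065/86)² = 9*(4264225/7396) = 38378025/7396 ≈ 5189.0)
(S + 29787) + (-84*86 + 45) = (38378025/7396 + 29787) + (-84*86 + 45) = 258682677/7396 + (-7224 + 45) = 258682677/7396 - 7179 = 205586793/7396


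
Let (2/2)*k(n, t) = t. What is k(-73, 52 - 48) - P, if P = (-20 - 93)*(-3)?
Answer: -335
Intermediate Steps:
P = 339 (P = -113*(-3) = 339)
k(n, t) = t
k(-73, 52 - 48) - P = (52 - 48) - 1*339 = 4 - 339 = -335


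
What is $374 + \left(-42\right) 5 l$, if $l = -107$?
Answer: $22844$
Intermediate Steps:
$374 + \left(-42\right) 5 l = 374 + \left(-42\right) 5 \left(-107\right) = 374 - -22470 = 374 + 22470 = 22844$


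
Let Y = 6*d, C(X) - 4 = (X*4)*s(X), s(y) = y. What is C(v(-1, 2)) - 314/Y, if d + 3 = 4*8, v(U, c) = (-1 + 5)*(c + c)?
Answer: 89279/87 ≈ 1026.2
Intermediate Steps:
v(U, c) = 8*c (v(U, c) = 4*(2*c) = 8*c)
d = 29 (d = -3 + 4*8 = -3 + 32 = 29)
C(X) = 4 + 4*X**2 (C(X) = 4 + (X*4)*X = 4 + (4*X)*X = 4 + 4*X**2)
Y = 174 (Y = 6*29 = 174)
C(v(-1, 2)) - 314/Y = (4 + 4*(8*2)**2) - 314/174 = (4 + 4*16**2) - 314/174 = (4 + 4*256) - 1*157/87 = (4 + 1024) - 157/87 = 1028 - 157/87 = 89279/87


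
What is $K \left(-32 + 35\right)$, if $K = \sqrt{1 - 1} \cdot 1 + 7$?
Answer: $21$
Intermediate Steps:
$K = 7$ ($K = \sqrt{0} \cdot 1 + 7 = 0 \cdot 1 + 7 = 0 + 7 = 7$)
$K \left(-32 + 35\right) = 7 \left(-32 + 35\right) = 7 \cdot 3 = 21$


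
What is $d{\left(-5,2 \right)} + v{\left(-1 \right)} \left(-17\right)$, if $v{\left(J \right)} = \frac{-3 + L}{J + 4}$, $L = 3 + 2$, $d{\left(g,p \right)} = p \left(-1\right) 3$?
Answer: $- \frac{52}{3} \approx -17.333$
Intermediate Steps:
$d{\left(g,p \right)} = - 3 p$ ($d{\left(g,p \right)} = - p 3 = - 3 p$)
$L = 5$
$v{\left(J \right)} = \frac{2}{4 + J}$ ($v{\left(J \right)} = \frac{-3 + 5}{J + 4} = \frac{2}{4 + J}$)
$d{\left(-5,2 \right)} + v{\left(-1 \right)} \left(-17\right) = \left(-3\right) 2 + \frac{2}{4 - 1} \left(-17\right) = -6 + \frac{2}{3} \left(-17\right) = -6 - \frac{34}{3} = - \frac{52}{3}$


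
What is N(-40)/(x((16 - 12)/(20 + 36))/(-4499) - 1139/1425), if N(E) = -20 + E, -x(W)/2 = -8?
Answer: 384664500/5147161 ≈ 74.733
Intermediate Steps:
x(W) = 16 (x(W) = -2*(-8) = 16)
N(-40)/(x((16 - 12)/(20 + 36))/(-4499) - 1139/1425) = (-20 - 40)/(16/(-4499) - 1139/1425) = -60/(16*(-1/4499) - 1139*1/1425) = -60/(-16/4499 - 1139/1425) = -60/(-5147161/6411075) = -60*(-6411075/5147161) = 384664500/5147161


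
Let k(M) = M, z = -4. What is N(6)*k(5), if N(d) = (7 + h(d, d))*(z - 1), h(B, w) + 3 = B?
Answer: -250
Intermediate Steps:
h(B, w) = -3 + B
N(d) = -20 - 5*d (N(d) = (7 + (-3 + d))*(-4 - 1) = (4 + d)*(-5) = -20 - 5*d)
N(6)*k(5) = (-20 - 5*6)*5 = (-20 - 30)*5 = -50*5 = -250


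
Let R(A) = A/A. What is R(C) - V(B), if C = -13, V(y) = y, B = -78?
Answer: 79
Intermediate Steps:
R(A) = 1
R(C) - V(B) = 1 - 1*(-78) = 1 + 78 = 79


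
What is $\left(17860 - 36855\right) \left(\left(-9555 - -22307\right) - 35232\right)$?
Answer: $427007600$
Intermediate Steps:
$\left(17860 - 36855\right) \left(\left(-9555 - -22307\right) - 35232\right) = - 18995 \left(\left(-9555 + 22307\right) - 35232\right) = - 18995 \left(12752 - 35232\right) = \left(-18995\right) \left(-22480\right) = 427007600$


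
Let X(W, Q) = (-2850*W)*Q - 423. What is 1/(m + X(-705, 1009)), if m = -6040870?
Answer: 1/2021291957 ≈ 4.9473e-10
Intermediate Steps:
X(W, Q) = -423 - 2850*Q*W (X(W, Q) = -2850*Q*W - 423 = -423 - 2850*Q*W)
1/(m + X(-705, 1009)) = 1/(-6040870 + (-423 - 2850*1009*(-705))) = 1/(-6040870 + (-423 + 2027333250)) = 1/(-6040870 + 2027332827) = 1/2021291957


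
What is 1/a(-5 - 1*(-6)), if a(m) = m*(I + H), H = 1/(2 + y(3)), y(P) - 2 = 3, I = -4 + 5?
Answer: 7/8 ≈ 0.87500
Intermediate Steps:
I = 1
y(P) = 5 (y(P) = 2 + 3 = 5)
H = 1/7 (H = 1/(2 + 5) = 1/7 ≈ 0.14286)
a(m) = 8*m/7 (a(m) = m*(1 + 1/7) = m*(8/7) = 8*m/7)
1/a(-5 - 1*(-6)) = 1/(8*(-5 - 1*(-6))/7) = 1/(8*(-5 + 6)/7) = 1/((8/7)*1) = 1/(8/7) = 7/8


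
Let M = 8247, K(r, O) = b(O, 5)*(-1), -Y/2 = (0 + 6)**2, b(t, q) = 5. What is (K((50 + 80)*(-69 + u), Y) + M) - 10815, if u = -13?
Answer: -2573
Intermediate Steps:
Y = -72 (Y = -2*(0 + 6)**2 = -2*6**2 = -2*36 = -72)
K(r, O) = -5 (K(r, O) = 5*(-1) = -5)
(K((50 + 80)*(-69 + u), Y) + M) - 10815 = (-5 + 8247) - 10815 = 8242 - 10815 = -2573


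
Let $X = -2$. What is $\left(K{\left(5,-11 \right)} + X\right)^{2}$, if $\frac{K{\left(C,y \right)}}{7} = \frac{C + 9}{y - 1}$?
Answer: $\frac{3721}{36} \approx 103.36$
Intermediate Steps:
$K{\left(C,y \right)} = \frac{7 \left(9 + C\right)}{-1 + y}$ ($K{\left(C,y \right)} = 7 \frac{C + 9}{y - 1} = 7 \frac{9 + C}{-1 + y} = \frac{7 \left(9 + C\right)}{-1 + y}$)
$\left(K{\left(5,-11 \right)} + X\right)^{2} = \left(\frac{7 \left(9 + 5\right)}{-1 - 11} - 2\right)^{2} = \left(7 \frac{1}{-12} \cdot 14 - 2\right)^{2} = \left(7 \left(- \frac{1}{12}\right) 14 - 2\right)^{2} = \left(- \frac{49}{6} - 2\right)^{2} = \left(- \frac{61}{6}\right)^{2} = \frac{3721}{36}$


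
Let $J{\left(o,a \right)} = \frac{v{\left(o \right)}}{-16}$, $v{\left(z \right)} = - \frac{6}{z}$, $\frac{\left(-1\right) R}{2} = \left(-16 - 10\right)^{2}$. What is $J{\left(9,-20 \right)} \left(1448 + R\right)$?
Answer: $4$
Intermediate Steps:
$R = -1352$ ($R = - 2 \left(-16 - 10\right)^{2} = - 2 \left(-26\right)^{2} = \left(-2\right) 676 = -1352$)
$J{\left(o,a \right)} = \frac{3}{8 o}$ ($J{\left(o,a \right)} = \frac{\left(-6\right) \frac{1}{o}}{-16} = - \frac{6}{o} \left(- \frac{1}{16}\right) = \frac{3}{8 o}$)
$J{\left(9,-20 \right)} \left(1448 + R\right) = \frac{3}{8 \cdot 9} \left(1448 - 1352\right) = \frac{3}{8} \cdot \frac{1}{9} \cdot 96 = \frac{1}{24} \cdot 96 = 4$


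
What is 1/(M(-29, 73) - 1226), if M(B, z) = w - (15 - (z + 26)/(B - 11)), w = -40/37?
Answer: -1480/1841943 ≈ -0.00080350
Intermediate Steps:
w = -40/37 (w = -40*1/37 = -40/37 ≈ -1.0811)
M(B, z) = -595/37 + (26 + z)/(-11 + B) (M(B, z) = -40/37 - (15 - (z + 26)/(B - 11)) = -40/37 - (15 - (26 + z)/(-11 + B)) = -40/37 + (-15 + (26 + z)/(-11 + B)) = -595/37 + (26 + z)/(-11 + B))
1/(M(-29, 73) - 1226) = 1/((7507 - 595*(-29) + 37*73)/(37*(-11 - 29)) - 1226) = 1/((1/37)*(7507 + 17255 + 2701)/(-40) - 1226) = 1/((1/37)*(-1/40)*27463 - 1226) = 1/(-27463/1480 - 1226) = 1/(-1841943/1480) = -1480/1841943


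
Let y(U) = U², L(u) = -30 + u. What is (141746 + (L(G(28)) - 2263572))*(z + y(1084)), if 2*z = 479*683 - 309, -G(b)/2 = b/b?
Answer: -2840064495840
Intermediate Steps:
G(b) = -2 (G(b) = -2*b/b = -2*1 = -2)
z = 163424 (z = (479*683 - 309)/2 = (327157 - 309)/2 = (½)*326848 = 163424)
(141746 + (L(G(28)) - 2263572))*(z + y(1084)) = (141746 + ((-30 - 2) - 2263572))*(163424 + 1084²) = (141746 + (-32 - 2263572))*(163424 + 1175056) = (141746 - 2263604)*1338480 = -2121858*1338480 = -2840064495840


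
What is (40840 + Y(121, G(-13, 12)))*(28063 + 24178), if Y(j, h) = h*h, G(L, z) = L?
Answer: 2142351169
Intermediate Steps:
Y(j, h) = h**2
(40840 + Y(121, G(-13, 12)))*(28063 + 24178) = (40840 + (-13)**2)*(28063 + 24178) = (40840 + 169)*52241 = 41009*52241 = 2142351169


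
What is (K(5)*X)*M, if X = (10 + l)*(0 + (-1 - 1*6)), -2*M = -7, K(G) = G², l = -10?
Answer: 0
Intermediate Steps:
M = 7/2 (M = -½*(-7) = 7/2 ≈ 3.5000)
X = 0 (X = (10 - 10)*(0 + (-1 - 1*6)) = 0*(0 + (-1 - 6)) = 0*(0 - 7) = 0*(-7) = 0)
(K(5)*X)*M = (5²*0)*(7/2) = (25*0)*(7/2) = 0*(7/2) = 0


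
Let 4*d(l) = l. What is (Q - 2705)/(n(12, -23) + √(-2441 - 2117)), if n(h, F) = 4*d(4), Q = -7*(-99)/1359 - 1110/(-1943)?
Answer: -1586621688/670989791 + 396655422*I*√4558/670989791 ≈ -2.3646 + 39.91*I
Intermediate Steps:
Q = 317221/293393 (Q = 693*(1/1359) - 1110*(-1/1943) = 77/151 + 1110/1943 = 317221/293393 ≈ 1.0812)
d(l) = l/4
n(h, F) = 4 (n(h, F) = 4*((¼)*4) = 4*1 = 4)
(Q - 2705)/(n(12, -23) + √(-2441 - 2117)) = (317221/293393 - 2705)/(4 + √(-2441 - 2117)) = -793310844/(293393*(4 + √(-4558))) = -793310844/(293393*(4 + I*√4558))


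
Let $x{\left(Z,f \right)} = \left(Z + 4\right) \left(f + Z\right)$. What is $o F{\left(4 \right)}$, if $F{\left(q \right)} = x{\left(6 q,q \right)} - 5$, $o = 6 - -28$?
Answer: $26486$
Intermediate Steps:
$o = 34$ ($o = 6 + 28 = 34$)
$x{\left(Z,f \right)} = \left(4 + Z\right) \left(Z + f\right)$
$F{\left(q \right)} = -5 + 28 q + 42 q^{2}$ ($F{\left(q \right)} = \left(\left(6 q\right)^{2} + 4 \cdot 6 q + 4 q + 6 q q\right) - 5 = \left(36 q^{2} + 24 q + 4 q + 6 q^{2}\right) - 5 = \left(28 q + 42 q^{2}\right) - 5 = -5 + 28 q + 42 q^{2}$)
$o F{\left(4 \right)} = 34 \left(-5 + 28 \cdot 4 + 42 \cdot 4^{2}\right) = 34 \left(-5 + 112 + 42 \cdot 16\right) = 34 \left(-5 + 112 + 672\right) = 34 \cdot 779 = 26486$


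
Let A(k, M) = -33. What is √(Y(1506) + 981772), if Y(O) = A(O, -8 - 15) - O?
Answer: √980233 ≈ 990.07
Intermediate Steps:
Y(O) = -33 - O
√(Y(1506) + 981772) = √((-33 - 1*1506) + 981772) = √((-33 - 1506) + 981772) = √(-1539 + 981772) = √980233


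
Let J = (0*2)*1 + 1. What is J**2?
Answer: 1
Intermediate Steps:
J = 1 (J = 0*1 + 1 = 0 + 1 = 1)
J**2 = 1**2 = 1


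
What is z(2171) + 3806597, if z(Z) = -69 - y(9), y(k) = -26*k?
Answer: 3806762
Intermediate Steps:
z(Z) = 165 (z(Z) = -69 - (-26)*9 = -69 - 1*(-234) = -69 + 234 = 165)
z(2171) + 3806597 = 165 + 3806597 = 3806762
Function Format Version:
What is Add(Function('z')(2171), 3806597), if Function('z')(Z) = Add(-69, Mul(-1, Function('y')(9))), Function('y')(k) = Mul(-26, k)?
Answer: 3806762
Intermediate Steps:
Function('z')(Z) = 165 (Function('z')(Z) = Add(-69, Mul(-1, Mul(-26, 9))) = Add(-69, Mul(-1, -234)) = Add(-69, 234) = 165)
Add(Function('z')(2171), 3806597) = Add(165, 3806597) = 3806762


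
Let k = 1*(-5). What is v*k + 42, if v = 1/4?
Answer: 163/4 ≈ 40.750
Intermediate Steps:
v = ¼ ≈ 0.25000
k = -5
v*k + 42 = (¼)*(-5) + 42 = -5/4 + 42 = 163/4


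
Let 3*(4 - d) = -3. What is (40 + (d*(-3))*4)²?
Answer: 400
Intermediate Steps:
d = 5 (d = 4 - ⅓*(-3) = 4 + 1 = 5)
(40 + (d*(-3))*4)² = (40 + (5*(-3))*4)² = (40 - 15*4)² = (40 - 60)² = (-20)² = 400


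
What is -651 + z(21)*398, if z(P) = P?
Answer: 7707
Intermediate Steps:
-651 + z(21)*398 = -651 + 21*398 = -651 + 8358 = 7707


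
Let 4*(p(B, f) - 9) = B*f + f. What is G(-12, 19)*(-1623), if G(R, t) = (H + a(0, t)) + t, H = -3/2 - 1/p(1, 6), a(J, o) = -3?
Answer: -93593/4 ≈ -23398.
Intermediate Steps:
p(B, f) = 9 + f/4 + B*f/4 (p(B, f) = 9 + (B*f + f)/4 = 9 + (f + B*f)/4 = 9 + (f/4 + B*f/4) = 9 + f/4 + B*f/4)
H = -19/12 (H = -3/2 - 1/(9 + (1/4)*6 + (1/4)*1*6) = -3*1/2 - 1/(9 + 3/2 + 3/2) = -3/2 - 1/12 = -19/12 ≈ -1.5833)
G(R, t) = -55/12 + t (G(R, t) = (-19/12 - 3) + t = -55/12 + t)
G(-12, 19)*(-1623) = (-55/12 + 19)*(-1623) = (173/12)*(-1623) = -93593/4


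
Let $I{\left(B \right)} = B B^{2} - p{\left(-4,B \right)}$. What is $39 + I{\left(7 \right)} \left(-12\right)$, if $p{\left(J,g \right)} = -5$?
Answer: $-4137$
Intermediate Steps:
$I{\left(B \right)} = 5 + B^{3}$ ($I{\left(B \right)} = B B^{2} - -5 = B^{3} + 5 = 5 + B^{3}$)
$39 + I{\left(7 \right)} \left(-12\right) = 39 + \left(5 + 7^{3}\right) \left(-12\right) = 39 + \left(5 + 343\right) \left(-12\right) = 39 + 348 \left(-12\right) = 39 - 4176 = -4137$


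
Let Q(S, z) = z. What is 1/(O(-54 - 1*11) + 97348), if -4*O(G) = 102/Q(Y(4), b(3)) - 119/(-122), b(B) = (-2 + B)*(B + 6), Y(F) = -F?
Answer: 1464/142512967 ≈ 1.0273e-5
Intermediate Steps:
b(B) = (-2 + B)*(6 + B)
O(G) = -4505/1464 (O(G) = -(102/(-12 + 3² + 4*3) - 119/(-122))/4 = -(102/(-12 + 9 + 12) - 119*(-1/122))/4 = -(102/9 + 119/122)/4 = -(102*(⅑) + 119/122)/4 = -(34/3 + 119/122)/4 = -¼*4505/366 = -4505/1464)
1/(O(-54 - 1*11) + 97348) = 1/(-4505/1464 + 97348) = 1/(142512967/1464) = 1464/142512967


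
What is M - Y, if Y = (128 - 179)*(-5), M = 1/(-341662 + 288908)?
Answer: -13452271/52754 ≈ -255.00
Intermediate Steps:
M = -1/52754 (M = 1/(-52754) = -1/52754 ≈ -1.8956e-5)
Y = 255 (Y = -51*(-5) = 255)
M - Y = -1/52754 - 1*255 = -1/52754 - 255 = -13452271/52754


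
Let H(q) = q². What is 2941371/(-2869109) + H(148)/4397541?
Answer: -12871954605175/12617024460969 ≈ -1.0202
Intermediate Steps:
2941371/(-2869109) + H(148)/4397541 = 2941371/(-2869109) + 148²/4397541 = 2941371*(-1/2869109) + 21904*(1/4397541) = -2941371/2869109 + 21904/4397541 = -12871954605175/12617024460969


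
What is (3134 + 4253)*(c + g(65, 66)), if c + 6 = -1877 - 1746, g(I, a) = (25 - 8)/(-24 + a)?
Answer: -1125786187/42 ≈ -2.6804e+7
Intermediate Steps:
g(I, a) = 17/(-24 + a)
c = -3629 (c = -6 + (-1877 - 1746) = -6 - 3623 = -3629)
(3134 + 4253)*(c + g(65, 66)) = (3134 + 4253)*(-3629 + 17/(-24 + 66)) = 7387*(-3629 + 17/42) = 7387*(-152401/42) = -1125786187/42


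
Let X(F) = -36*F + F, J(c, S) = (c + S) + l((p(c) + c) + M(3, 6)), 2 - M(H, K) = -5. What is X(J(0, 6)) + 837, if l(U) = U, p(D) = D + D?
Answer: 382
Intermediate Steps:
M(H, K) = 7 (M(H, K) = 2 - 1*(-5) = 2 + 5 = 7)
p(D) = 2*D
J(c, S) = 7 + S + 4*c (J(c, S) = (c + S) + ((2*c + c) + 7) = (S + c) + (3*c + 7) = (S + c) + (7 + 3*c) = 7 + S + 4*c)
X(F) = -35*F
X(J(0, 6)) + 837 = -35*(7 + 6 + 4*0) + 837 = -35*(7 + 6 + 0) + 837 = -35*13 + 837 = -455 + 837 = 382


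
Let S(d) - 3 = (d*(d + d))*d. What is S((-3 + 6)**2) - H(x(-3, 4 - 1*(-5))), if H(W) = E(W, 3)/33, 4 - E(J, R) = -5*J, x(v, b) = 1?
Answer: 16068/11 ≈ 1460.7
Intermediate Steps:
E(J, R) = 4 + 5*J (E(J, R) = 4 - (-5)*J = 4 + 5*J)
S(d) = 3 + 2*d**3 (S(d) = 3 + (d*(d + d))*d = 3 + (d*(2*d))*d = 3 + (2*d**2)*d = 3 + 2*d**3)
H(W) = 4/33 + 5*W/33 (H(W) = (4 + 5*W)/33 = (4 + 5*W)*(1/33) = 4/33 + 5*W/33)
S((-3 + 6)**2) - H(x(-3, 4 - 1*(-5))) = (3 + 2*((-3 + 6)**2)**3) - (4/33 + (5/33)*1) = (3 + 2*(3**2)**3) - (4/33 + 5/33) = (3 + 2*9**3) - 1*3/11 = (3 + 2*729) - 3/11 = (3 + 1458) - 3/11 = 1461 - 3/11 = 16068/11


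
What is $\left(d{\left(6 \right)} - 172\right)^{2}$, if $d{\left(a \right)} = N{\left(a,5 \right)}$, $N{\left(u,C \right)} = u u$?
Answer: $18496$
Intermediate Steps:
$N{\left(u,C \right)} = u^{2}$
$d{\left(a \right)} = a^{2}$
$\left(d{\left(6 \right)} - 172\right)^{2} = \left(6^{2} - 172\right)^{2} = \left(36 - 172\right)^{2} = \left(-136\right)^{2} = 18496$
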